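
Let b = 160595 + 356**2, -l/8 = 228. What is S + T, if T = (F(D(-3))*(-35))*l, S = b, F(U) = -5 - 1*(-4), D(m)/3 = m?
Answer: 223491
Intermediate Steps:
D(m) = 3*m
l = -1824 (l = -8*228 = -1824)
b = 287331 (b = 160595 + 126736 = 287331)
F(U) = -1 (F(U) = -5 + 4 = -1)
S = 287331
T = -63840 (T = -1*(-35)*(-1824) = 35*(-1824) = -63840)
S + T = 287331 - 63840 = 223491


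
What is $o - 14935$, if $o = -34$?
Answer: $-14969$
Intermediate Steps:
$o - 14935 = -34 - 14935 = -14969$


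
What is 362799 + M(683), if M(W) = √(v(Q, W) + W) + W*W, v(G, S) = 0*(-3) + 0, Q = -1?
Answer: 829288 + √683 ≈ 8.2931e+5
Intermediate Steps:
v(G, S) = 0 (v(G, S) = 0 + 0 = 0)
M(W) = √W + W² (M(W) = √(0 + W) + W*W = √W + W²)
362799 + M(683) = 362799 + (√683 + 683²) = 362799 + (√683 + 466489) = 362799 + (466489 + √683) = 829288 + √683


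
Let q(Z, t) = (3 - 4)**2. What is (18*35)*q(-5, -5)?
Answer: 630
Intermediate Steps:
q(Z, t) = 1 (q(Z, t) = (-1)**2 = 1)
(18*35)*q(-5, -5) = (18*35)*1 = 630*1 = 630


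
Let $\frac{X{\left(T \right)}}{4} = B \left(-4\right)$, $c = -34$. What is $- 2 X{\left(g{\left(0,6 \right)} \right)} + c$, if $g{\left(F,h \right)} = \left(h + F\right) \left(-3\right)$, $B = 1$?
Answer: $-2$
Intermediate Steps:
$g{\left(F,h \right)} = - 3 F - 3 h$ ($g{\left(F,h \right)} = \left(F + h\right) \left(-3\right) = - 3 F - 3 h$)
$X{\left(T \right)} = -16$ ($X{\left(T \right)} = 4 \cdot 1 \left(-4\right) = 4 \left(-4\right) = -16$)
$- 2 X{\left(g{\left(0,6 \right)} \right)} + c = \left(-2\right) \left(-16\right) - 34 = 32 - 34 = -2$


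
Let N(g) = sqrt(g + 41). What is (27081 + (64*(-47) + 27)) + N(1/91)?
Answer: 24100 + 2*sqrt(84903)/91 ≈ 24106.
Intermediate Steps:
N(g) = sqrt(41 + g)
(27081 + (64*(-47) + 27)) + N(1/91) = (27081 + (64*(-47) + 27)) + sqrt(41 + 1/91) = (27081 + (-3008 + 27)) + sqrt(41 + 1/91) = (27081 - 2981) + sqrt(3732/91) = 24100 + 2*sqrt(84903)/91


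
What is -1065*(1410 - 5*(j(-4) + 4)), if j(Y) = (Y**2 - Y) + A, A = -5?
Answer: -1400475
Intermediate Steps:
j(Y) = -5 + Y**2 - Y (j(Y) = (Y**2 - Y) - 5 = -5 + Y**2 - Y)
-1065*(1410 - 5*(j(-4) + 4)) = -1065*(1410 - 5*((-5 + (-4)**2 - 1*(-4)) + 4)) = -1065*(1410 - 5*((-5 + 16 + 4) + 4)) = -1065*(1410 - 5*(15 + 4)) = -1065*(1410 - 5*19) = -1065*(1410 - 95) = -1065*1315 = -1400475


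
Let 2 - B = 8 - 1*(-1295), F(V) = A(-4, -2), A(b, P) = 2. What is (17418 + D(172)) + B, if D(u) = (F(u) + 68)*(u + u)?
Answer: 40197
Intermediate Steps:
F(V) = 2
B = -1301 (B = 2 - (8 - 1*(-1295)) = 2 - (8 + 1295) = 2 - 1*1303 = 2 - 1303 = -1301)
D(u) = 140*u (D(u) = (2 + 68)*(u + u) = 70*(2*u) = 140*u)
(17418 + D(172)) + B = (17418 + 140*172) - 1301 = (17418 + 24080) - 1301 = 41498 - 1301 = 40197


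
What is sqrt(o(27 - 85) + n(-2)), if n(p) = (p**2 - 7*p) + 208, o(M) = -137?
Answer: sqrt(89) ≈ 9.4340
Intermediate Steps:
n(p) = 208 + p**2 - 7*p
sqrt(o(27 - 85) + n(-2)) = sqrt(-137 + (208 + (-2)**2 - 7*(-2))) = sqrt(-137 + (208 + 4 + 14)) = sqrt(-137 + 226) = sqrt(89)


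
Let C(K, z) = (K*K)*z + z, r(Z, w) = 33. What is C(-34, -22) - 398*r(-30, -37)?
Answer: -38588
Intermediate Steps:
C(K, z) = z + z*K**2 (C(K, z) = K**2*z + z = z*K**2 + z = z + z*K**2)
C(-34, -22) - 398*r(-30, -37) = -22*(1 + (-34)**2) - 398*33 = -22*(1 + 1156) - 13134 = -22*1157 - 13134 = -25454 - 13134 = -38588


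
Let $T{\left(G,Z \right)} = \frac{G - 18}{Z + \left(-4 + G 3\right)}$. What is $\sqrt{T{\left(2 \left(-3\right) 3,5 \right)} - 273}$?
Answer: $\frac{i \sqrt{764949}}{53} \approx 16.502 i$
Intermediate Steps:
$T{\left(G,Z \right)} = \frac{-18 + G}{-4 + Z + 3 G}$ ($T{\left(G,Z \right)} = \frac{-18 + G}{Z + \left(-4 + 3 G\right)} = \frac{-18 + G}{-4 + Z + 3 G}$)
$\sqrt{T{\left(2 \left(-3\right) 3,5 \right)} - 273} = \sqrt{\frac{-18 + 2 \left(-3\right) 3}{-4 + 5 + 3 \cdot 2 \left(-3\right) 3} - 273} = \sqrt{\frac{-18 - 18}{-4 + 5 + 3 \left(\left(-6\right) 3\right)} - 273} = \sqrt{\frac{-18 - 18}{-4 + 5 + 3 \left(-18\right)} - 273} = \sqrt{\frac{1}{-4 + 5 - 54} \left(-36\right) - 273} = \sqrt{\frac{1}{-53} \left(-36\right) - 273} = \sqrt{\left(- \frac{1}{53}\right) \left(-36\right) - 273} = \sqrt{\frac{36}{53} - 273} = \sqrt{- \frac{14433}{53}} = \frac{i \sqrt{764949}}{53}$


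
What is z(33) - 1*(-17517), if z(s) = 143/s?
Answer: 52564/3 ≈ 17521.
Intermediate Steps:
z(33) - 1*(-17517) = 143/33 - 1*(-17517) = 143*(1/33) + 17517 = 13/3 + 17517 = 52564/3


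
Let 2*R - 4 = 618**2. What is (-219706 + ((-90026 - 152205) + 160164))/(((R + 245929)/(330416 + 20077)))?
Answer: -35256441363/145631 ≈ -2.4209e+5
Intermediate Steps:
R = 190964 (R = 2 + (1/2)*618**2 = 2 + (1/2)*381924 = 2 + 190962 = 190964)
(-219706 + ((-90026 - 152205) + 160164))/(((R + 245929)/(330416 + 20077))) = (-219706 + ((-90026 - 152205) + 160164))/(((190964 + 245929)/(330416 + 20077))) = (-219706 + (-242231 + 160164))/((436893/350493)) = (-219706 - 82067)/((436893*(1/350493))) = -301773/145631/116831 = -301773*116831/145631 = -35256441363/145631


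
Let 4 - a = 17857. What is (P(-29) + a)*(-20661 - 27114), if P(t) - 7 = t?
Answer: 853978125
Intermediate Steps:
a = -17853 (a = 4 - 1*17857 = 4 - 17857 = -17853)
P(t) = 7 + t
(P(-29) + a)*(-20661 - 27114) = ((7 - 29) - 17853)*(-20661 - 27114) = (-22 - 17853)*(-47775) = -17875*(-47775) = 853978125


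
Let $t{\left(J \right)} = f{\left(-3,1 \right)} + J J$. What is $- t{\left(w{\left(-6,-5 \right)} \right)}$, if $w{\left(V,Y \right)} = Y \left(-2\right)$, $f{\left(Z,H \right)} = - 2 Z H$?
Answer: $-106$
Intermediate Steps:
$f{\left(Z,H \right)} = - 2 H Z$
$w{\left(V,Y \right)} = - 2 Y$
$t{\left(J \right)} = 6 + J^{2}$ ($t{\left(J \right)} = \left(-2\right) 1 \left(-3\right) + J J = 6 + J^{2}$)
$- t{\left(w{\left(-6,-5 \right)} \right)} = - (6 + \left(\left(-2\right) \left(-5\right)\right)^{2}) = - (6 + 10^{2}) = - (6 + 100) = \left(-1\right) 106 = -106$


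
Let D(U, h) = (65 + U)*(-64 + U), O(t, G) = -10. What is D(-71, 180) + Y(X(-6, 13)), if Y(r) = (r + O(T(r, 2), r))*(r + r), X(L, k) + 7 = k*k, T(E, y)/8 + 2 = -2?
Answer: 50058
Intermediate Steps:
T(E, y) = -32 (T(E, y) = -16 + 8*(-2) = -16 - 16 = -32)
X(L, k) = -7 + k**2 (X(L, k) = -7 + k*k = -7 + k**2)
D(U, h) = (-64 + U)*(65 + U)
Y(r) = 2*r*(-10 + r) (Y(r) = (r - 10)*(r + r) = (-10 + r)*(2*r) = 2*r*(-10 + r))
D(-71, 180) + Y(X(-6, 13)) = (-4160 - 71 + (-71)**2) + 2*(-7 + 13**2)*(-10 + (-7 + 13**2)) = (-4160 - 71 + 5041) + 2*(-7 + 169)*(-10 + (-7 + 169)) = 810 + 2*162*(-10 + 162) = 810 + 2*162*152 = 810 + 49248 = 50058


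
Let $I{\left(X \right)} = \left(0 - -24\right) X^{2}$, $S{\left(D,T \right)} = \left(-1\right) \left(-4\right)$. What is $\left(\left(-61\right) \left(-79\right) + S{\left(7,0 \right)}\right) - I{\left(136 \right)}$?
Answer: $-439081$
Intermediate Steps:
$S{\left(D,T \right)} = 4$
$I{\left(X \right)} = 24 X^{2}$ ($I{\left(X \right)} = \left(0 + 24\right) X^{2} = 24 X^{2}$)
$\left(\left(-61\right) \left(-79\right) + S{\left(7,0 \right)}\right) - I{\left(136 \right)} = \left(\left(-61\right) \left(-79\right) + 4\right) - 24 \cdot 136^{2} = \left(4819 + 4\right) - 24 \cdot 18496 = 4823 - 443904 = -439081$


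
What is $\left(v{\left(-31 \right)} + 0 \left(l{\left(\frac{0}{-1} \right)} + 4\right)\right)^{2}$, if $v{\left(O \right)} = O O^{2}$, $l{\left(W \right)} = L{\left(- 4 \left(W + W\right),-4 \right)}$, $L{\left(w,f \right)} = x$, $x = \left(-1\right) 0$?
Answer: $887503681$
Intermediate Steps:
$x = 0$
$L{\left(w,f \right)} = 0$
$l{\left(W \right)} = 0$
$v{\left(O \right)} = O^{3}$
$\left(v{\left(-31 \right)} + 0 \left(l{\left(\frac{0}{-1} \right)} + 4\right)\right)^{2} = \left(\left(-31\right)^{3} + 0 \left(0 + 4\right)\right)^{2} = \left(-29791 + 0 \cdot 4\right)^{2} = \left(-29791 + 0\right)^{2} = \left(-29791\right)^{2} = 887503681$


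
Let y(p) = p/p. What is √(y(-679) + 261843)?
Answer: 22*√541 ≈ 511.71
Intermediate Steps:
y(p) = 1
√(y(-679) + 261843) = √(1 + 261843) = √261844 = 22*√541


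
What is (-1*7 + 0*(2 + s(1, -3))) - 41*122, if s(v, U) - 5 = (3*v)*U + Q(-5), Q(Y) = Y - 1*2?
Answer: -5009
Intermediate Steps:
Q(Y) = -2 + Y (Q(Y) = Y - 2 = -2 + Y)
s(v, U) = -2 + 3*U*v (s(v, U) = 5 + ((3*v)*U + (-2 - 5)) = 5 + (3*U*v - 7) = 5 + (-7 + 3*U*v) = -2 + 3*U*v)
(-1*7 + 0*(2 + s(1, -3))) - 41*122 = (-1*7 + 0*(2 + (-2 + 3*(-3)*1))) - 41*122 = (-7 + 0*(2 + (-2 - 9))) - 5002 = (-7 + 0*(2 - 11)) - 5002 = (-7 + 0*(-9)) - 5002 = (-7 + 0) - 5002 = -7 - 5002 = -5009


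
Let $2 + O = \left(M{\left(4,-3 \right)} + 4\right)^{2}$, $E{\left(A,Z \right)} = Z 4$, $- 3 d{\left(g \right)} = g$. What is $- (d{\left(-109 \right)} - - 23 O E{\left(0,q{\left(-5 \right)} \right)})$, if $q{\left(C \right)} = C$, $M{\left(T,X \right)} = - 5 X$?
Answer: $\frac{495311}{3} \approx 1.651 \cdot 10^{5}$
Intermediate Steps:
$d{\left(g \right)} = - \frac{g}{3}$
$E{\left(A,Z \right)} = 4 Z$
$O = 359$ ($O = -2 + \left(\left(-5\right) \left(-3\right) + 4\right)^{2} = -2 + \left(15 + 4\right)^{2} = -2 + 19^{2} = -2 + 361 = 359$)
$- (d{\left(-109 \right)} - - 23 O E{\left(0,q{\left(-5 \right)} \right)}) = - (\left(- \frac{1}{3}\right) \left(-109\right) - \left(-23\right) 359 \cdot 4 \left(-5\right)) = - (\frac{109}{3} - \left(-8257\right) \left(-20\right)) = - (\frac{109}{3} - 165140) = \left(-1\right) \left(- \frac{495311}{3}\right) = \frac{495311}{3}$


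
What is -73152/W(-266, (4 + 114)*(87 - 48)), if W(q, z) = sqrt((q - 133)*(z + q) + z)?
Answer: 4064*I*sqrt(21302)/10651 ≈ 55.69*I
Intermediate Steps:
W(q, z) = sqrt(z + (-133 + q)*(q + z)) (W(q, z) = sqrt((-133 + q)*(q + z) + z) = sqrt(z + (-133 + q)*(q + z)))
-73152/W(-266, (4 + 114)*(87 - 48)) = -73152/sqrt((-266)**2 - 133*(-266) - 132*(4 + 114)*(87 - 48) - 266*(4 + 114)*(87 - 48)) = -73152/sqrt(70756 + 35378 - 15576*39 - 31388*39) = -73152/sqrt(70756 + 35378 - 132*4602 - 266*4602) = -73152/sqrt(70756 + 35378 - 607464 - 1224132) = -73152*(-I*sqrt(21302)/191718) = -(-4064)*I*sqrt(21302)/10651 = 4064*I*sqrt(21302)/10651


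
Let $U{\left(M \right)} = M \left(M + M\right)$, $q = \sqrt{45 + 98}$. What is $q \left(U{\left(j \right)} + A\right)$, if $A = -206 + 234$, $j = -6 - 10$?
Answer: $540 \sqrt{143} \approx 6457.5$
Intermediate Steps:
$j = -16$ ($j = -6 - 10 = -16$)
$q = \sqrt{143} \approx 11.958$
$U{\left(M \right)} = 2 M^{2}$ ($U{\left(M \right)} = M 2 M = 2 M^{2}$)
$A = 28$
$q \left(U{\left(j \right)} + A\right) = \sqrt{143} \left(2 \left(-16\right)^{2} + 28\right) = \sqrt{143} \left(2 \cdot 256 + 28\right) = \sqrt{143} \left(512 + 28\right) = \sqrt{143} \cdot 540 = 540 \sqrt{143}$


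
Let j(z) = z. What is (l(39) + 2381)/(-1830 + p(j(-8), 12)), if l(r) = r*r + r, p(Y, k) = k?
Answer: -3941/1818 ≈ -2.1678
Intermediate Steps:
l(r) = r + r**2 (l(r) = r**2 + r = r + r**2)
(l(39) + 2381)/(-1830 + p(j(-8), 12)) = (39*(1 + 39) + 2381)/(-1830 + 12) = (39*40 + 2381)/(-1818) = (1560 + 2381)*(-1/1818) = 3941*(-1/1818) = -3941/1818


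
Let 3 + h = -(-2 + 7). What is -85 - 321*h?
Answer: 2483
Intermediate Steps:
h = -8 (h = -3 - (-2 + 7) = -3 - 1*5 = -3 - 5 = -8)
-85 - 321*h = -85 - 321*(-8) = -85 + 2568 = 2483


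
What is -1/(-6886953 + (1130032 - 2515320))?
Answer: 1/8272241 ≈ 1.2089e-7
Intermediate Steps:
-1/(-6886953 + (1130032 - 2515320)) = -1/(-6886953 - 1385288) = -1/(-8272241) = -1*(-1/8272241) = 1/8272241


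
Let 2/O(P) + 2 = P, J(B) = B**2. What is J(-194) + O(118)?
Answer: 2182889/58 ≈ 37636.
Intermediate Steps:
O(P) = 2/(-2 + P)
J(-194) + O(118) = (-194)**2 + 2/(-2 + 118) = 37636 + 2/116 = 37636 + 2*(1/116) = 37636 + 1/58 = 2182889/58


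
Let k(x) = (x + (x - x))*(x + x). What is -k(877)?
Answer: -1538258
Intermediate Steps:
k(x) = 2*x² (k(x) = (x + 0)*(2*x) = x*(2*x) = 2*x²)
-k(877) = -2*877² = -2*769129 = -1*1538258 = -1538258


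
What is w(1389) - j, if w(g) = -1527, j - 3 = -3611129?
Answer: 3609599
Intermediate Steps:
j = -3611126 (j = 3 - 3611129 = -3611126)
w(1389) - j = -1527 - 1*(-3611126) = -1527 + 3611126 = 3609599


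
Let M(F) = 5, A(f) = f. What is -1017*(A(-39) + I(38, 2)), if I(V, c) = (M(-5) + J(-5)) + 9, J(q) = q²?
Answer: 0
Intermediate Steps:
I(V, c) = 39 (I(V, c) = (5 + (-5)²) + 9 = (5 + 25) + 9 = 30 + 9 = 39)
-1017*(A(-39) + I(38, 2)) = -1017*(-39 + 39) = -1017*0 = 0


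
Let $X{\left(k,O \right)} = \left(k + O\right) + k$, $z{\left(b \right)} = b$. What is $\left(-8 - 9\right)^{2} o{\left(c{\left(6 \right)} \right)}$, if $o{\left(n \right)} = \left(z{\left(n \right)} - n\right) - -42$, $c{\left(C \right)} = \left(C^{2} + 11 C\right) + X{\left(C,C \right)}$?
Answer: $12138$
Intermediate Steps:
$X{\left(k,O \right)} = O + 2 k$ ($X{\left(k,O \right)} = \left(O + k\right) + k = O + 2 k$)
$c{\left(C \right)} = C^{2} + 14 C$ ($c{\left(C \right)} = \left(C^{2} + 11 C\right) + \left(C + 2 C\right) = \left(C^{2} + 11 C\right) + 3 C = C^{2} + 14 C$)
$o{\left(n \right)} = 42$ ($o{\left(n \right)} = \left(n - n\right) - -42 = 0 + 42 = 42$)
$\left(-8 - 9\right)^{2} o{\left(c{\left(6 \right)} \right)} = \left(-8 - 9\right)^{2} \cdot 42 = \left(-17\right)^{2} \cdot 42 = 289 \cdot 42 = 12138$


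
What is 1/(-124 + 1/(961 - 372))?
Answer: -589/73035 ≈ -0.0080646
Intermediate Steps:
1/(-124 + 1/(961 - 372)) = 1/(-124 + 1/589) = 1/(-73035/589) = -589/73035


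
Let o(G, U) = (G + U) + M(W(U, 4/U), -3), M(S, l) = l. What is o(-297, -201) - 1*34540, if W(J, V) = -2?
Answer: -35041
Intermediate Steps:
o(G, U) = -3 + G + U (o(G, U) = (G + U) - 3 = -3 + G + U)
o(-297, -201) - 1*34540 = (-3 - 297 - 201) - 1*34540 = -501 - 34540 = -35041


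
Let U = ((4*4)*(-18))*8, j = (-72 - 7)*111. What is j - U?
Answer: -6465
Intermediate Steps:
j = -8769 (j = -79*111 = -8769)
U = -2304 (U = (16*(-18))*8 = -288*8 = -2304)
j - U = -8769 - 1*(-2304) = -8769 + 2304 = -6465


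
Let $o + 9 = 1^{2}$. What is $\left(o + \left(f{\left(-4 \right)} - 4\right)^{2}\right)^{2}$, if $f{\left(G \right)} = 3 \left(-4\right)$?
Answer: $61504$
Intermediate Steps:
$f{\left(G \right)} = -12$
$o = -8$ ($o = -9 + 1^{2} = -9 + 1 = -8$)
$\left(o + \left(f{\left(-4 \right)} - 4\right)^{2}\right)^{2} = \left(-8 + \left(-12 - 4\right)^{2}\right)^{2} = \left(-8 + \left(-16\right)^{2}\right)^{2} = \left(-8 + 256\right)^{2} = 248^{2} = 61504$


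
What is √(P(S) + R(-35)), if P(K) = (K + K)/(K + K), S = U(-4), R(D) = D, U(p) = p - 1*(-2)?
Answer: I*√34 ≈ 5.8309*I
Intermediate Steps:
U(p) = 2 + p (U(p) = p + 2 = 2 + p)
S = -2 (S = 2 - 4 = -2)
P(K) = 1 (P(K) = (2*K)/((2*K)) = (2*K)*(1/(2*K)) = 1)
√(P(S) + R(-35)) = √(1 - 35) = √(-34) = I*√34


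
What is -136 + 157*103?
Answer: 16035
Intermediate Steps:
-136 + 157*103 = -136 + 16171 = 16035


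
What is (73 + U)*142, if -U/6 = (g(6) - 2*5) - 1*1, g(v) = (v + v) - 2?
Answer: 11218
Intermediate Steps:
g(v) = -2 + 2*v (g(v) = 2*v - 2 = -2 + 2*v)
U = 6 (U = -6*(((-2 + 2*6) - 2*5) - 1*1) = -6*(((-2 + 12) - 10) - 1) = -6*((10 - 10) - 1) = -6*(0 - 1) = -6*(-1) = 6)
(73 + U)*142 = (73 + 6)*142 = 79*142 = 11218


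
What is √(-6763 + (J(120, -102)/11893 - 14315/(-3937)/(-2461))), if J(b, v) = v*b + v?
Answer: 12*I*√623706859538328228746433/115230765601 ≈ 82.244*I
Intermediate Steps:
J(b, v) = v + b*v (J(b, v) = b*v + v = v + b*v)
√(-6763 + (J(120, -102)/11893 - 14315/(-3937)/(-2461))) = √(-6763 + (-102*(1 + 120)/11893 - 14315/(-3937)/(-2461))) = √(-6763 + (-102*121*(1/11893) - 14315*(-1/3937)*(-1/2461))) = √(-6763 + (-12342*1/11893 + (14315/3937)*(-1/2461))) = √(-6763 + (-12342/11893 - 14315/9688957)) = √(-6763 - 119751355589/115230765601) = √(-779425419115152/115230765601) = 12*I*√623706859538328228746433/115230765601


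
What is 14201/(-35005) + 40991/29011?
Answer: 1022904744/1015530055 ≈ 1.0073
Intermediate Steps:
14201/(-35005) + 40991/29011 = 14201*(-1/35005) + 40991*(1/29011) = -14201/35005 + 40991/29011 = 1022904744/1015530055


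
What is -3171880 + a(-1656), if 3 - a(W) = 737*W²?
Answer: -2024273509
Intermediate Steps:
a(W) = 3 - 737*W²
-3171880 + a(-1656) = -3171880 + (3 - 737*(-1656)²) = -3171880 + (3 - 737*2742336) = -3171880 + (3 - 2021101632) = -3171880 - 2021101629 = -2024273509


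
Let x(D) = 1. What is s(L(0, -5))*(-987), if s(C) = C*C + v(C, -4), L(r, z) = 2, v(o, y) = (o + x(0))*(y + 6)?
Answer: -9870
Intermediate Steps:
v(o, y) = (1 + o)*(6 + y) (v(o, y) = (o + 1)*(y + 6) = (1 + o)*(6 + y))
s(C) = 2 + C² + 2*C (s(C) = C*C + (6 - 4 + 6*C + C*(-4)) = C² + (6 - 4 + 6*C - 4*C) = C² + (2 + 2*C) = 2 + C² + 2*C)
s(L(0, -5))*(-987) = (2 + 2² + 2*2)*(-987) = (2 + 4 + 4)*(-987) = 10*(-987) = -9870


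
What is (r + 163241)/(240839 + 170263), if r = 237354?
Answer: 400595/411102 ≈ 0.97444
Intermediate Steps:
(r + 163241)/(240839 + 170263) = (237354 + 163241)/(240839 + 170263) = 400595/411102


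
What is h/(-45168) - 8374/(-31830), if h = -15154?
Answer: 71715721/119808120 ≈ 0.59859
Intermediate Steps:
h/(-45168) - 8374/(-31830) = -15154/(-45168) - 8374/(-31830) = -15154*(-1/45168) - 8374*(-1/31830) = 7577/22584 + 4187/15915 = 71715721/119808120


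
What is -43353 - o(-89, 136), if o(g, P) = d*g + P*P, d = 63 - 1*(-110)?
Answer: -46452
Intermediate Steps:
d = 173 (d = 63 + 110 = 173)
o(g, P) = P² + 173*g (o(g, P) = 173*g + P*P = 173*g + P² = P² + 173*g)
-43353 - o(-89, 136) = -43353 - (136² + 173*(-89)) = -43353 - (18496 - 15397) = -43353 - 1*3099 = -43353 - 3099 = -46452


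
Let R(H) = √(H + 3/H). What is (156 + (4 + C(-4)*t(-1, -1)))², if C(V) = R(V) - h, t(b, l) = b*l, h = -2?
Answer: (324 + I*√19)²/4 ≈ 26239.0 + 706.14*I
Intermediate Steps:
C(V) = 2 + √(V + 3/V) (C(V) = √(V + 3/V) - 1*(-2) = √(V + 3/V) + 2 = 2 + √(V + 3/V))
(156 + (4 + C(-4)*t(-1, -1)))² = (156 + (4 + (2 + √(-4 + 3/(-4)))*(-1*(-1))))² = (156 + (4 + (2 + √(-4 + 3*(-¼)))*1))² = (156 + (4 + (2 + √(-4 - ¾))*1))² = (156 + (4 + (2 + √(-19/4))*1))² = (156 + (4 + (2 + I*√19/2)*1))² = (156 + (4 + (2 + I*√19/2)))² = (156 + (6 + I*√19/2))² = (162 + I*√19/2)²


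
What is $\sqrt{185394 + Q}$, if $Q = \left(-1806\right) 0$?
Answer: $53 \sqrt{66} \approx 430.57$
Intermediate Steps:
$Q = 0$
$\sqrt{185394 + Q} = \sqrt{185394 + 0} = \sqrt{185394} = 53 \sqrt{66}$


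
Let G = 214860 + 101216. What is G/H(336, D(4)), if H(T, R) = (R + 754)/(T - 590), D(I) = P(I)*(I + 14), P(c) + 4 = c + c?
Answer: -40141652/413 ≈ -97195.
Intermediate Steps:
P(c) = -4 + 2*c (P(c) = -4 + (c + c) = -4 + 2*c)
D(I) = (-4 + 2*I)*(14 + I) (D(I) = (-4 + 2*I)*(I + 14) = (-4 + 2*I)*(14 + I))
G = 316076
H(T, R) = (754 + R)/(-590 + T)
G/H(336, D(4)) = 316076/(((754 + 2*(-2 + 4)*(14 + 4))/(-590 + 336))) = 316076/(((754 + 2*2*18)/(-254))) = 316076/((-(754 + 72)/254)) = 316076/((-1/254*826)) = 316076/(-413/127) = 316076*(-127/413) = -40141652/413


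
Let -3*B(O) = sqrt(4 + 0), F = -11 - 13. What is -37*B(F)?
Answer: 74/3 ≈ 24.667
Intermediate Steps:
F = -24
B(O) = -2/3 (B(O) = -sqrt(4 + 0)/3 = -sqrt(4)/3 = -1/3*2 = -2/3)
-37*B(F) = -37*(-2/3) = 74/3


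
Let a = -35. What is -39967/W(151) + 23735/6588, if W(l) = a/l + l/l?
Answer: -2484746171/47763 ≈ -52022.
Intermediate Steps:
W(l) = 1 - 35/l (W(l) = -35/l + l/l = -35/l + 1 = 1 - 35/l)
-39967/W(151) + 23735/6588 = -39967*151/(-35 + 151) + 23735/6588 = -39967/((1/151)*116) + 23735*(1/6588) = -39967/116/151 + 23735/6588 = -39967*151/116 + 23735/6588 = -6035017/116 + 23735/6588 = -2484746171/47763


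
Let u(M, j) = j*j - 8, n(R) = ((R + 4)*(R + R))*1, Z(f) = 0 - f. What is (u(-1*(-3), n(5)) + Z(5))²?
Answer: 65399569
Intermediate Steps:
Z(f) = -f
n(R) = 2*R*(4 + R) (n(R) = ((4 + R)*(2*R))*1 = (2*R*(4 + R))*1 = 2*R*(4 + R))
u(M, j) = -8 + j² (u(M, j) = j² - 8 = -8 + j²)
(u(-1*(-3), n(5)) + Z(5))² = ((-8 + (2*5*(4 + 5))²) - 1*5)² = ((-8 + (2*5*9)²) - 5)² = ((-8 + 90²) - 5)² = ((-8 + 8100) - 5)² = (8092 - 5)² = 8087² = 65399569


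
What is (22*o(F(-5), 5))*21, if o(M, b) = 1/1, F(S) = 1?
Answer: 462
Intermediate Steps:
o(M, b) = 1
(22*o(F(-5), 5))*21 = (22*1)*21 = 22*21 = 462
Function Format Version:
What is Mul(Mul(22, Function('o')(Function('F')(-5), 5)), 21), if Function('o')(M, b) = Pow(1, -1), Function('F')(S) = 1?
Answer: 462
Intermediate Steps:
Function('o')(M, b) = 1
Mul(Mul(22, Function('o')(Function('F')(-5), 5)), 21) = Mul(Mul(22, 1), 21) = Mul(22, 21) = 462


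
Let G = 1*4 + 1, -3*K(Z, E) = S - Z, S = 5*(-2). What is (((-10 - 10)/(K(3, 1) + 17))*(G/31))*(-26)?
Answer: 975/248 ≈ 3.9314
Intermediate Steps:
S = -10
K(Z, E) = 10/3 + Z/3 (K(Z, E) = -(-10 - Z)/3 = 10/3 + Z/3)
G = 5 (G = 4 + 1 = 5)
(((-10 - 10)/(K(3, 1) + 17))*(G/31))*(-26) = (((-10 - 10)/((10/3 + (⅓)*3) + 17))*(5/31))*(-26) = ((-20/((10/3 + 1) + 17))*(5*(1/31)))*(-26) = (-20/(13/3 + 17)*(5/31))*(-26) = (-20/64/3*(5/31))*(-26) = (-20*3/64*(5/31))*(-26) = -15/16*5/31*(-26) = -75/496*(-26) = 975/248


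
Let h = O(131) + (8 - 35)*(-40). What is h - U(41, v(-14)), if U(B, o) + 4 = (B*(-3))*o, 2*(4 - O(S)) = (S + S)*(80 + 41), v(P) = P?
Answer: -16485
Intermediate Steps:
O(S) = 4 - 121*S (O(S) = 4 - (S + S)*(80 + 41)/2 = 4 - 2*S*121/2 = 4 - 121*S)
U(B, o) = -4 - 3*B*o (U(B, o) = -4 + (B*(-3))*o = -4 + (-3*B)*o = -4 - 3*B*o)
h = -14767 (h = (4 - 121*131) + (8 - 35)*(-40) = (4 - 15851) - 27*(-40) = -15847 + 1080 = -14767)
h - U(41, v(-14)) = -14767 - (-4 - 3*41*(-14)) = -14767 - (-4 + 1722) = -14767 - 1*1718 = -14767 - 1718 = -16485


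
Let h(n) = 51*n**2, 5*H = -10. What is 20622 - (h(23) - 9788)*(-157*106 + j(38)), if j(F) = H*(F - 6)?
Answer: 287213468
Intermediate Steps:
H = -2 (H = (1/5)*(-10) = -2)
j(F) = 12 - 2*F (j(F) = -2*(F - 6) = -2*(-6 + F) = 12 - 2*F)
20622 - (h(23) - 9788)*(-157*106 + j(38)) = 20622 - (51*23**2 - 9788)*(-157*106 + (12 - 2*38)) = 20622 - (51*529 - 9788)*(-16642 + (12 - 76)) = 20622 - (26979 - 9788)*(-16642 - 64) = 20622 - 17191*(-16706) = 20622 - 1*(-287192846) = 20622 + 287192846 = 287213468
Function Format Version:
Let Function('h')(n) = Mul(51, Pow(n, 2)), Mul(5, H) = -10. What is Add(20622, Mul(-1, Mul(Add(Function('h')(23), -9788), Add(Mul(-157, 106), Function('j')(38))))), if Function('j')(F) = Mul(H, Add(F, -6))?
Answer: 287213468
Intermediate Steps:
H = -2 (H = Mul(Rational(1, 5), -10) = -2)
Function('j')(F) = Add(12, Mul(-2, F)) (Function('j')(F) = Mul(-2, Add(F, -6)) = Mul(-2, Add(-6, F)) = Add(12, Mul(-2, F)))
Add(20622, Mul(-1, Mul(Add(Function('h')(23), -9788), Add(Mul(-157, 106), Function('j')(38))))) = Add(20622, Mul(-1, Mul(Add(Mul(51, Pow(23, 2)), -9788), Add(Mul(-157, 106), Add(12, Mul(-2, 38)))))) = Add(20622, Mul(-1, Mul(Add(Mul(51, 529), -9788), Add(-16642, Add(12, -76))))) = Add(20622, Mul(-1, Mul(Add(26979, -9788), Add(-16642, -64)))) = Add(20622, Mul(-1, Mul(17191, -16706))) = Add(20622, Mul(-1, -287192846)) = Add(20622, 287192846) = 287213468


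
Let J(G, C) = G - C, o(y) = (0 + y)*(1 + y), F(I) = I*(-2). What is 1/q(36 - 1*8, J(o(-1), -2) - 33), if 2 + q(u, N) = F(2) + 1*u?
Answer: 1/22 ≈ 0.045455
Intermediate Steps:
F(I) = -2*I
o(y) = y*(1 + y)
q(u, N) = -6 + u (q(u, N) = -2 + (-2*2 + 1*u) = -2 + (-4 + u) = -6 + u)
1/q(36 - 1*8, J(o(-1), -2) - 33) = 1/(-6 + (36 - 1*8)) = 1/(-6 + (36 - 8)) = 1/(-6 + 28) = 1/22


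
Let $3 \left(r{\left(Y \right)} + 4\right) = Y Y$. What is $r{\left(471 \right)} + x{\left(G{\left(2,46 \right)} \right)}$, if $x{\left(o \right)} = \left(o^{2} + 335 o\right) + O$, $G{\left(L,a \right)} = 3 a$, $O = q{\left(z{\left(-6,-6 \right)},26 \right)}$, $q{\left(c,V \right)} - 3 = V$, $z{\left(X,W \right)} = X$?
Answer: $139246$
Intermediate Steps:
$q{\left(c,V \right)} = 3 + V$
$r{\left(Y \right)} = -4 + \frac{Y^{2}}{3}$ ($r{\left(Y \right)} = -4 + \frac{Y Y}{3} = -4 + \frac{Y^{2}}{3}$)
$O = 29$ ($O = 3 + 26 = 29$)
$x{\left(o \right)} = 29 + o^{2} + 335 o$ ($x{\left(o \right)} = \left(o^{2} + 335 o\right) + 29 = 29 + o^{2} + 335 o$)
$r{\left(471 \right)} + x{\left(G{\left(2,46 \right)} \right)} = \left(-4 + \frac{471^{2}}{3}\right) + \left(29 + \left(3 \cdot 46\right)^{2} + 335 \cdot 3 \cdot 46\right) = \left(-4 + \frac{1}{3} \cdot 221841\right) + \left(29 + 138^{2} + 335 \cdot 138\right) = \left(-4 + 73947\right) + \left(29 + 19044 + 46230\right) = 73943 + 65303 = 139246$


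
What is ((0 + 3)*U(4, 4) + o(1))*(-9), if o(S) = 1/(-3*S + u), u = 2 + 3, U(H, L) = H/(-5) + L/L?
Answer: -99/10 ≈ -9.9000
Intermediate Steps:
U(H, L) = 1 - H/5 (U(H, L) = H*(-⅕) + 1 = -H/5 + 1 = 1 - H/5)
u = 5
o(S) = 1/(5 - 3*S) (o(S) = 1/(-3*S + 5) = 1/(5 - 3*S))
((0 + 3)*U(4, 4) + o(1))*(-9) = ((0 + 3)*(1 - ⅕*4) - 1/(-5 + 3*1))*(-9) = (3*(1 - ⅘) - 1/(-5 + 3))*(-9) = (3*(⅕) - 1/(-2))*(-9) = (⅗ - 1*(-½))*(-9) = (⅗ + ½)*(-9) = (11/10)*(-9) = -99/10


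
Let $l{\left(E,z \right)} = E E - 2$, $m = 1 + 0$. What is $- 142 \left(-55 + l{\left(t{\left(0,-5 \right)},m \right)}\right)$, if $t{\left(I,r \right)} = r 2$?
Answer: $-6106$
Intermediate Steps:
$t{\left(I,r \right)} = 2 r$
$m = 1$
$l{\left(E,z \right)} = -2 + E^{2}$ ($l{\left(E,z \right)} = E^{2} - 2 = -2 + E^{2}$)
$- 142 \left(-55 + l{\left(t{\left(0,-5 \right)},m \right)}\right) = - 142 \left(-55 - \left(2 - \left(2 \left(-5\right)\right)^{2}\right)\right) = - 142 \left(-55 - \left(2 - \left(-10\right)^{2}\right)\right) = - 142 \left(-55 + \left(-2 + 100\right)\right) = - 142 \left(-55 + 98\right) = \left(-142\right) 43 = -6106$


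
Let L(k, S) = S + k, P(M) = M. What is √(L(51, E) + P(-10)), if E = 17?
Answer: √58 ≈ 7.6158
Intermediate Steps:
√(L(51, E) + P(-10)) = √((17 + 51) - 10) = √(68 - 10) = √58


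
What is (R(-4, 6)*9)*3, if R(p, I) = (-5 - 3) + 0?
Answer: -216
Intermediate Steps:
R(p, I) = -8 (R(p, I) = -8 + 0 = -8)
(R(-4, 6)*9)*3 = -8*9*3 = -72*3 = -216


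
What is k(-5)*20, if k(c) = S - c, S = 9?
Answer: 280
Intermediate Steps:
k(c) = 9 - c
k(-5)*20 = (9 - 1*(-5))*20 = (9 + 5)*20 = 14*20 = 280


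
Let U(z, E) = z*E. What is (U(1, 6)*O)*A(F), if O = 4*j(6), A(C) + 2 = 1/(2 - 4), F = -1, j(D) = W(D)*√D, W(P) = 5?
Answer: -300*√6 ≈ -734.85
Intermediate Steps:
U(z, E) = E*z
j(D) = 5*√D
A(C) = -5/2 (A(C) = -2 + 1/(2 - 4) = -2 + 1/(-2) = -2 - ½ = -5/2)
O = 20*√6 (O = 4*(5*√6) = 20*√6 ≈ 48.990)
(U(1, 6)*O)*A(F) = ((6*1)*(20*√6))*(-5/2) = (6*(20*√6))*(-5/2) = (120*√6)*(-5/2) = -300*√6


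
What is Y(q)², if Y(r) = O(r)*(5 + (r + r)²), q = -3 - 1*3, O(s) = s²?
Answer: 28772496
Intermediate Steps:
q = -6 (q = -3 - 3 = -6)
Y(r) = r²*(5 + 4*r²) (Y(r) = r²*(5 + (r + r)²) = r²*(5 + (2*r)²) = r²*(5 + 4*r²))
Y(q)² = ((-6)²*(5 + 4*(-6)²))² = (36*(5 + 4*36))² = (36*(5 + 144))² = (36*149)² = 5364² = 28772496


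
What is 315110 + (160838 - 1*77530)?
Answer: 398418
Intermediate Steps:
315110 + (160838 - 1*77530) = 315110 + (160838 - 77530) = 315110 + 83308 = 398418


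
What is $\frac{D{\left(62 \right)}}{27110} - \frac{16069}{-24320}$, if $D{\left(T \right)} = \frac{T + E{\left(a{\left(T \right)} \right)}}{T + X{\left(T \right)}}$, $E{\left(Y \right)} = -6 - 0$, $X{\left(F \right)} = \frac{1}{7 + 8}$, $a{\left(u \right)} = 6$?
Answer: $\frac{304956773}{461520640} \approx 0.66076$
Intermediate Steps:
$X{\left(F \right)} = \frac{1}{15}$
$E{\left(Y \right)} = -6$ ($E{\left(Y \right)} = -6 + 0 = -6$)
$D{\left(T \right)} = \frac{-6 + T}{\frac{1}{15} + T}$ ($D{\left(T \right)} = \frac{T - 6}{T + \frac{1}{15}} = \frac{-6 + T}{\frac{1}{15} + T}$)
$\frac{D{\left(62 \right)}}{27110} - \frac{16069}{-24320} = \frac{15 \frac{1}{1 + 15 \cdot 62} \left(-6 + 62\right)}{27110} - \frac{16069}{-24320} = 15 \frac{1}{1 + 930} \cdot 56 \cdot \frac{1}{27110} - - \frac{16069}{24320} = 15 \cdot \frac{1}{931} \cdot 56 \cdot \frac{1}{27110} + \frac{16069}{24320} = \frac{120}{133} \cdot \frac{1}{27110} + \frac{16069}{24320} = \frac{12}{360563} + \frac{16069}{24320} = \frac{304956773}{461520640}$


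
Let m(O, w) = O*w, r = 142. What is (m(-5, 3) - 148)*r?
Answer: -23146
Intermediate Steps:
(m(-5, 3) - 148)*r = (-5*3 - 148)*142 = (-15 - 148)*142 = -163*142 = -23146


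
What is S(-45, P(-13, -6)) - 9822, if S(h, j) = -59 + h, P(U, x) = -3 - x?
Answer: -9926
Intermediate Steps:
S(-45, P(-13, -6)) - 9822 = (-59 - 45) - 9822 = -104 - 9822 = -9926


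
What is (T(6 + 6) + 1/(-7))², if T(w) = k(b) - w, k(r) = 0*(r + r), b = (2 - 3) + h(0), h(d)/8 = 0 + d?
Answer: 7225/49 ≈ 147.45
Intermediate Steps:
h(d) = 8*d (h(d) = 8*(0 + d) = 8*d)
b = -1 (b = (2 - 3) + 8*0 = -1 + 0 = -1)
k(r) = 0 (k(r) = 0*(2*r) = 0)
T(w) = -w (T(w) = 0 - w = -w)
(T(6 + 6) + 1/(-7))² = (-(6 + 6) + 1/(-7))² = (-1*12 - ⅐)² = (-12 - ⅐)² = (-85/7)² = 7225/49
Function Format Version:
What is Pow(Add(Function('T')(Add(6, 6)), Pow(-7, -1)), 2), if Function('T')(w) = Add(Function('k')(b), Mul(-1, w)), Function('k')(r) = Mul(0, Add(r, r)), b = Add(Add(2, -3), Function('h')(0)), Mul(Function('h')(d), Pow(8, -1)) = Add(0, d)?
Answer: Rational(7225, 49) ≈ 147.45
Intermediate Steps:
Function('h')(d) = Mul(8, d) (Function('h')(d) = Mul(8, Add(0, d)) = Mul(8, d))
b = -1 (b = Add(Add(2, -3), Mul(8, 0)) = Add(-1, 0) = -1)
Function('k')(r) = 0 (Function('k')(r) = Mul(0, Mul(2, r)) = 0)
Function('T')(w) = Mul(-1, w) (Function('T')(w) = Add(0, Mul(-1, w)) = Mul(-1, w))
Pow(Add(Function('T')(Add(6, 6)), Pow(-7, -1)), 2) = Pow(Add(Mul(-1, Add(6, 6)), Pow(-7, -1)), 2) = Pow(Add(Mul(-1, 12), Rational(-1, 7)), 2) = Pow(Add(-12, Rational(-1, 7)), 2) = Pow(Rational(-85, 7), 2) = Rational(7225, 49)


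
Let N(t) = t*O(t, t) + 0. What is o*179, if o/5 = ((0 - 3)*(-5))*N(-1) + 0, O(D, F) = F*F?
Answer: -13425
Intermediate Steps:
O(D, F) = F²
N(t) = t³ (N(t) = t*t² + 0 = t³ + 0 = t³)
o = -75 (o = 5*(((0 - 3)*(-5))*(-1)³ + 0) = 5*(-3*(-5)*(-1) + 0) = 5*(15*(-1) + 0) = 5*(-15 + 0) = 5*(-15) = -75)
o*179 = -75*179 = -13425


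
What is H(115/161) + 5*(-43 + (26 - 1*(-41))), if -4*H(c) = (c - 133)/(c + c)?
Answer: 2863/20 ≈ 143.15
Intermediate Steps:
H(c) = -(-133 + c)/(8*c) (H(c) = -(c - 133)/(4*(c + c)) = -(-133 + c)/(4*(2*c)) = -(-133 + c)*1/(2*c)/4 = -(-133 + c)/(8*c))
H(115/161) + 5*(-43 + (26 - 1*(-41))) = (133 - 115/161)/(8*((115/161))) + 5*(-43 + (26 - 1*(-41))) = (133 - 115/161)/(8*((115*(1/161)))) + 5*(-43 + (26 + 41)) = (133 - 1*5/7)/(8*(5/7)) + 5*(-43 + 67) = (1/8)*(7/5)*(133 - 5/7) + 5*24 = (1/8)*(7/5)*(926/7) + 120 = 463/20 + 120 = 2863/20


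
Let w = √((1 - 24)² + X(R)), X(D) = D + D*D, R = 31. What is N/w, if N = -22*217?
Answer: -4774/39 ≈ -122.41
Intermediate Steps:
X(D) = D + D²
N = -4774
w = 39 (w = √((1 - 24)² + 31*(1 + 31)) = √((-23)² + 31*32) = √(529 + 992) = √1521 = 39)
N/w = -4774/39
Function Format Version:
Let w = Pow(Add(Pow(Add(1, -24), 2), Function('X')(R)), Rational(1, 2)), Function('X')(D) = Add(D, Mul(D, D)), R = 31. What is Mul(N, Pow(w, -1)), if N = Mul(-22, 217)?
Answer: Rational(-4774, 39) ≈ -122.41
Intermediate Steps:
Function('X')(D) = Add(D, Pow(D, 2))
N = -4774
w = 39 (w = Pow(Add(Pow(Add(1, -24), 2), Mul(31, Add(1, 31))), Rational(1, 2)) = Pow(Add(Pow(-23, 2), Mul(31, 32)), Rational(1, 2)) = Pow(Add(529, 992), Rational(1, 2)) = Pow(1521, Rational(1, 2)) = 39)
Mul(N, Pow(w, -1)) = Mul(-4774, Pow(39, -1)) = Mul(-4774, Rational(1, 39)) = Rational(-4774, 39)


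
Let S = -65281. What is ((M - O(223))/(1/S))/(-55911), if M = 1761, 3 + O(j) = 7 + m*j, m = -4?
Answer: 57643123/18637 ≈ 3092.9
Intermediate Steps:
O(j) = 4 - 4*j (O(j) = -3 + (7 - 4*j) = 4 - 4*j)
((M - O(223))/(1/S))/(-55911) = ((1761 - (4 - 4*223))/(1/(-65281)))/(-55911) = ((1761 - (4 - 892))/(-1/65281))*(-1/55911) = ((1761 - 1*(-888))*(-65281))*(-1/55911) = ((1761 + 888)*(-65281))*(-1/55911) = (2649*(-65281))*(-1/55911) = -172929369*(-1/55911) = 57643123/18637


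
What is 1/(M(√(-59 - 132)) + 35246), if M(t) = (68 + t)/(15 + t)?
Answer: 14663547/516874065283 + 53*I*√191/516874065283 ≈ 2.837e-5 + 1.4171e-9*I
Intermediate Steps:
M(t) = (68 + t)/(15 + t)
1/(M(√(-59 - 132)) + 35246) = 1/((68 + √(-59 - 132))/(15 + √(-59 - 132)) + 35246) = 1/((68 + √(-191))/(15 + √(-191)) + 35246) = 1/((68 + I*√191)/(15 + I*√191) + 35246) = 1/(35246 + (68 + I*√191)/(15 + I*√191))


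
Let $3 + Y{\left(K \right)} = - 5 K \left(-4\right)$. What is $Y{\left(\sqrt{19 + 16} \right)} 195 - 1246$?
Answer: $-1831 + 3900 \sqrt{35} \approx 21242.0$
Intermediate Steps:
$Y{\left(K \right)} = -3 + 20 K$ ($Y{\left(K \right)} = -3 + - 5 K \left(-4\right) = -3 + 20 K$)
$Y{\left(\sqrt{19 + 16} \right)} 195 - 1246 = \left(-3 + 20 \sqrt{19 + 16}\right) 195 - 1246 = \left(-3 + 20 \sqrt{35}\right) 195 - 1246 = \left(-585 + 3900 \sqrt{35}\right) - 1246 = -1831 + 3900 \sqrt{35}$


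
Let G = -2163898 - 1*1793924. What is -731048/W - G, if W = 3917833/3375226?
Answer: 13038633422878/3917833 ≈ 3.3280e+6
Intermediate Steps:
W = 3917833/3375226 (W = 3917833*(1/3375226) = 3917833/3375226 ≈ 1.1608)
G = -3957822 (G = -2163898 - 1793924 = -3957822)
-731048/W - G = -731048/3917833/3375226 - 1*(-3957822) = -731048*3375226/3917833 + 3957822 = -2467452216848/3917833 + 3957822 = 13038633422878/3917833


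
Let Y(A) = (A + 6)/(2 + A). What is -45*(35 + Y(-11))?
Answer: -1600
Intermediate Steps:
Y(A) = (6 + A)/(2 + A)
-45*(35 + Y(-11)) = -45*(35 + (6 - 11)/(2 - 11)) = -45*(35 - 5/(-9)) = -45*(35 - ⅑*(-5)) = -45*(35 + 5/9) = -45*320/9 = -1600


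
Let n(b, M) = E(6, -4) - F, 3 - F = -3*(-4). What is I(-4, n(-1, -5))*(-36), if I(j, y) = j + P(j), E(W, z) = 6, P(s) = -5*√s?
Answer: 144 + 360*I ≈ 144.0 + 360.0*I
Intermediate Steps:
F = -9 (F = 3 - (-3)*(-4) = 3 - 1*12 = 3 - 12 = -9)
n(b, M) = 15 (n(b, M) = 6 - 1*(-9) = 6 + 9 = 15)
I(j, y) = j - 5*√j
I(-4, n(-1, -5))*(-36) = (-4 - 10*I)*(-36) = 144 + 360*I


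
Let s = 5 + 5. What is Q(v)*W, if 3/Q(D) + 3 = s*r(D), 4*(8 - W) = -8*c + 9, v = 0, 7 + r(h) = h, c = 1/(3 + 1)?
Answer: -75/292 ≈ -0.25685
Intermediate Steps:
c = ¼ (c = 1/4 = ¼ ≈ 0.25000)
s = 10
r(h) = -7 + h
W = 25/4 (W = 8 - (-8*¼ + 9)/4 = 8 - (-2 + 9)/4 = 8 - ¼*7 = 8 - 7/4 = 25/4 ≈ 6.2500)
Q(D) = 3/(-73 + 10*D) (Q(D) = 3/(-3 + 10*(-7 + D)) = 3/(-3 + (-70 + 10*D)) = 3/(-73 + 10*D))
Q(v)*W = (3/(-73 + 10*0))*(25/4) = (3/(-73 + 0))*(25/4) = (3/(-73))*(25/4) = (3*(-1/73))*(25/4) = -3/73*25/4 = -75/292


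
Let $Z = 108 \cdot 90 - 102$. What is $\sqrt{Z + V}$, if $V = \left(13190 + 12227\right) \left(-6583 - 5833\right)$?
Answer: $i \sqrt{315567854} \approx 17764.0 i$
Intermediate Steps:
$Z = 9618$ ($Z = 9720 - 102 = 9618$)
$V = -315577472$ ($V = 25417 \left(-12416\right) = -315577472$)
$\sqrt{Z + V} = \sqrt{9618 - 315577472} = \sqrt{-315567854} = i \sqrt{315567854}$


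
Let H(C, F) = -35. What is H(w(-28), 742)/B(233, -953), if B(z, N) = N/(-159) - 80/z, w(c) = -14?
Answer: -1296645/209329 ≈ -6.1943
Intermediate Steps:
B(z, N) = -80/z - N/159 (B(z, N) = N*(-1/159) - 80/z = -N/159 - 80/z = -80/z - N/159)
H(w(-28), 742)/B(233, -953) = -35/(-80/233 - 1/159*(-953)) = -35/(-80*1/233 + 953/159) = -35/(-80/233 + 953/159) = -35/209329/37047 = -35*37047/209329 = -1296645/209329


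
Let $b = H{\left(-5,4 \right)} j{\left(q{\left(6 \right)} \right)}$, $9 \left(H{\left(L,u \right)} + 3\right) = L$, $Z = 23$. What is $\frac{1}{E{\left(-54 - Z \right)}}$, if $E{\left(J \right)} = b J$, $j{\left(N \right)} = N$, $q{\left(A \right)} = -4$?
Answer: $- \frac{9}{9856} \approx -0.00091315$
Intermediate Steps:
$H{\left(L,u \right)} = -3 + \frac{L}{9}$
$b = \frac{128}{9}$ ($b = \left(-3 + \frac{1}{9} \left(-5\right)\right) \left(-4\right) = \left(-3 - \frac{5}{9}\right) \left(-4\right) = \left(- \frac{32}{9}\right) \left(-4\right) = \frac{128}{9} \approx 14.222$)
$E{\left(J \right)} = \frac{128 J}{9}$
$\frac{1}{E{\left(-54 - Z \right)}} = \frac{1}{\frac{128}{9} \left(-54 - 23\right)} = \frac{1}{\frac{128}{9} \left(-77\right)} = \frac{1}{- \frac{9856}{9}} = - \frac{9}{9856}$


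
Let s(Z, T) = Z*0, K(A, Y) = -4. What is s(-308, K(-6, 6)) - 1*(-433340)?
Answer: 433340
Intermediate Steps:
s(Z, T) = 0
s(-308, K(-6, 6)) - 1*(-433340) = 0 - 1*(-433340) = 0 + 433340 = 433340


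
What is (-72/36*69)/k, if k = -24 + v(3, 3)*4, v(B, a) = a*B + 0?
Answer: -23/2 ≈ -11.500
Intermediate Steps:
v(B, a) = B*a (v(B, a) = B*a + 0 = B*a)
k = 12 (k = -24 + (3*3)*4 = -24 + 9*4 = -24 + 36 = 12)
(-72/36*69)/k = (-72/36*69)/12 = (-72*1/36*69)*(1/12) = -2*69*(1/12) = -138*1/12 = -23/2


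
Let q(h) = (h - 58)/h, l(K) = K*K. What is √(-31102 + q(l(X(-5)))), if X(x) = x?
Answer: I*√777583/5 ≈ 176.36*I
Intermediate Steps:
l(K) = K²
q(h) = (-58 + h)/h
√(-31102 + q(l(X(-5)))) = √(-31102 + (-58 + (-5)²)/((-5)²)) = √(-31102 + (-58 + 25)/25) = √(-31102 + (1/25)*(-33)) = √(-31102 - 33/25) = √(-777583/25) = I*√777583/5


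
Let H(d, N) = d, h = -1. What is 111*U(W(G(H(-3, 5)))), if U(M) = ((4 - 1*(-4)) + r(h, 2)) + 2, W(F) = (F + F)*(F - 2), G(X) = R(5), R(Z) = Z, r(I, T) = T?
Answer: 1332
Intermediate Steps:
G(X) = 5
W(F) = 2*F*(-2 + F) (W(F) = (2*F)*(-2 + F) = 2*F*(-2 + F))
U(M) = 12 (U(M) = ((4 - 1*(-4)) + 2) + 2 = ((4 + 4) + 2) + 2 = (8 + 2) + 2 = 10 + 2 = 12)
111*U(W(G(H(-3, 5)))) = 111*12 = 1332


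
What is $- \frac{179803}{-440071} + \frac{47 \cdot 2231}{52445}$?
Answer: $\frac{55574293182}{23079523595} \approx 2.4079$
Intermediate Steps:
$- \frac{179803}{-440071} + \frac{47 \cdot 2231}{52445} = \left(-179803\right) \left(- \frac{1}{440071}\right) + 104857 \cdot \frac{1}{52445} = \frac{179803}{440071} + \frac{104857}{52445} = \frac{55574293182}{23079523595}$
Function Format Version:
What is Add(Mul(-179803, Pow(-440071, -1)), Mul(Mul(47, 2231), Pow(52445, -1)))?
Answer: Rational(55574293182, 23079523595) ≈ 2.4079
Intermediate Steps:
Add(Mul(-179803, Pow(-440071, -1)), Mul(Mul(47, 2231), Pow(52445, -1))) = Add(Mul(-179803, Rational(-1, 440071)), Mul(104857, Rational(1, 52445))) = Add(Rational(179803, 440071), Rational(104857, 52445)) = Rational(55574293182, 23079523595)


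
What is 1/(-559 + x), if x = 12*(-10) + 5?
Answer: -1/674 ≈ -0.0014837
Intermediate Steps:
x = -115 (x = -120 + 5 = -115)
1/(-559 + x) = 1/(-559 - 115) = 1/(-674) = -1/674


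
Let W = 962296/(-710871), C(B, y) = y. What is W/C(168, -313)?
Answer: 962296/222502623 ≈ 0.0043249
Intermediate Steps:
W = -962296/710871 (W = 962296*(-1/710871) = -962296/710871 ≈ -1.3537)
W/C(168, -313) = -962296/710871/(-313) = -962296/710871*(-1/313) = 962296/222502623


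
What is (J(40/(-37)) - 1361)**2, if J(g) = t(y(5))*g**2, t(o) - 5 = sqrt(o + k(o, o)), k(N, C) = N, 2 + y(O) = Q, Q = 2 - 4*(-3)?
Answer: 3441861873681/1874161 - 11873337600*sqrt(6)/1874161 ≈ 1.8210e+6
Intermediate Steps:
Q = 14 (Q = 2 + 12 = 14)
y(O) = 12 (y(O) = -2 + 14 = 12)
t(o) = 5 + sqrt(2)*sqrt(o) (t(o) = 5 + sqrt(o + o) = 5 + sqrt(2*o) = 5 + sqrt(2)*sqrt(o))
J(g) = g**2*(5 + 2*sqrt(6)) (J(g) = (5 + sqrt(2)*sqrt(12))*g**2 = (5 + sqrt(2)*(2*sqrt(3)))*g**2 = (5 + 2*sqrt(6))*g**2 = g**2*(5 + 2*sqrt(6)))
(J(40/(-37)) - 1361)**2 = ((40/(-37))**2*(5 + 2*sqrt(6)) - 1361)**2 = ((40*(-1/37))**2*(5 + 2*sqrt(6)) - 1361)**2 = ((-40/37)**2*(5 + 2*sqrt(6)) - 1361)**2 = (1600*(5 + 2*sqrt(6))/1369 - 1361)**2 = ((8000/1369 + 3200*sqrt(6)/1369) - 1361)**2 = (-1855209/1369 + 3200*sqrt(6)/1369)**2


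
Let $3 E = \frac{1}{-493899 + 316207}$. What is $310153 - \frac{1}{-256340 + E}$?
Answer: $\frac{42382004822624749}{136648701841} \approx 3.1015 \cdot 10^{5}$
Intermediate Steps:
$E = - \frac{1}{533076}$ ($E = \frac{1}{3 \left(-493899 + 316207\right)} = \frac{1}{3 \left(-177692\right)} = \frac{1}{3} \left(- \frac{1}{177692}\right) = - \frac{1}{533076} \approx -1.8759 \cdot 10^{-6}$)
$310153 - \frac{1}{-256340 + E} = 310153 - \frac{1}{-256340 - \frac{1}{533076}} = 310153 - \frac{1}{- \frac{136648701841}{533076}} = 310153 - - \frac{533076}{136648701841} = 310153 + \frac{533076}{136648701841} = \frac{42382004822624749}{136648701841}$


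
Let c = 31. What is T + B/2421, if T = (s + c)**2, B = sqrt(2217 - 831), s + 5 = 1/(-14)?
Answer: 131769/196 + sqrt(154)/807 ≈ 672.31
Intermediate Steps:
s = -71/14 (s = -5 + 1/(-14) = -5 - 1/14 = -71/14 ≈ -5.0714)
B = 3*sqrt(154) (B = sqrt(1386) = 3*sqrt(154) ≈ 37.229)
T = 131769/196 (T = (-71/14 + 31)**2 = (363/14)**2 = 131769/196 ≈ 672.29)
T + B/2421 = 131769/196 + (3*sqrt(154))/2421 = 131769/196 + (3*sqrt(154))*(1/2421) = 131769/196 + sqrt(154)/807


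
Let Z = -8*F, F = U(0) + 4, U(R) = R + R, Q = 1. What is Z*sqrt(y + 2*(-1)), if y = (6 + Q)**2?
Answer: -32*sqrt(47) ≈ -219.38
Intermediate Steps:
U(R) = 2*R
y = 49 (y = (6 + 1)**2 = 7**2 = 49)
F = 4 (F = 2*0 + 4 = 0 + 4 = 4)
Z = -32 (Z = -8*4 = -32)
Z*sqrt(y + 2*(-1)) = -32*sqrt(49 + 2*(-1)) = -32*sqrt(49 - 2) = -32*sqrt(47)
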